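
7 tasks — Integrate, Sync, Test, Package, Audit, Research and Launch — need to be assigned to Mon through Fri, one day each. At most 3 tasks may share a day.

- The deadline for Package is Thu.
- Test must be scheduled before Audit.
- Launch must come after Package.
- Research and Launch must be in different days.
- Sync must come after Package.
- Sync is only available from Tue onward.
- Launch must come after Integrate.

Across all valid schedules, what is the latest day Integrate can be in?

Downstream work caps Integrate at Thu.
Integrate at Thu is achievable: Test=Mon; Integrate=Thu; Package=Mon; Research=Mon; Sync=Tue; Audit=Tue; Launch=Fri.

Thu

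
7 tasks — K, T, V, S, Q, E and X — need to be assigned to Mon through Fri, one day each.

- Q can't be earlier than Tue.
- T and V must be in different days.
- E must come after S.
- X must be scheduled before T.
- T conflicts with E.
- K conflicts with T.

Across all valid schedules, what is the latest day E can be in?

Precedence pushes E to at least Tue.
E at Fri is achievable: K -> Mon, S -> Mon, Q -> Tue, T -> Tue, E -> Fri, X -> Mon, V -> Mon.

Fri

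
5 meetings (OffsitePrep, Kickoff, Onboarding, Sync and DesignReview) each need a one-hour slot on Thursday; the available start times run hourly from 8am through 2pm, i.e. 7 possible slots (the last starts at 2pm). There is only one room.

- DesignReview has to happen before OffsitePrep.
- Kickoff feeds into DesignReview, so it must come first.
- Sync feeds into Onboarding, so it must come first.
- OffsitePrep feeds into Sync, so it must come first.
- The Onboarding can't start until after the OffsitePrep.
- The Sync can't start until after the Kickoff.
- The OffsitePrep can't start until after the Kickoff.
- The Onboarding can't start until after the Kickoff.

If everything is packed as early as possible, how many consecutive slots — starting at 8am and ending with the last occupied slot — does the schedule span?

5 slots

The precedence chain requires at least 5 distinct slots.
With at most 1 per slot and 5 meetings, at least 5 slots are needed.
5 works (last occupied slot: 12pm): for example Onboarding in 12pm; OffsitePrep in 10am; Sync in 11am; Kickoff in 8am; DesignReview in 9am.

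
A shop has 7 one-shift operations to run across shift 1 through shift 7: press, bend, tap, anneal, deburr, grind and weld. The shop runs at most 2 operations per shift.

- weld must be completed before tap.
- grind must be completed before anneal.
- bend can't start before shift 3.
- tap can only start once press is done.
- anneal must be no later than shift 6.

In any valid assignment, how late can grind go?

Downstream work caps grind at shift 5.
grind at shift 5 is achievable: tap=shift 2, press=shift 1, weld=shift 1, grind=shift 5, bend=shift 3, deburr=shift 2, anneal=shift 6.

shift 5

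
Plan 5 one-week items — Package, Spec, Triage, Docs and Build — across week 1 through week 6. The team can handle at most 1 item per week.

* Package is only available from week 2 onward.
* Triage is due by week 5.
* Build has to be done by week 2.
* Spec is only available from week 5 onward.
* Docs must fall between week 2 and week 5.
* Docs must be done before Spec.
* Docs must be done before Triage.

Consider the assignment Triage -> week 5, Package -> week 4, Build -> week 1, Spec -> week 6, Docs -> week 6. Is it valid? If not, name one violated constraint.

No. Docs must fall between week 2 and week 5 is not satisfied.

Docs must be done before Spec — violated.
Docs must be done before Triage — violated.
Build has to be done by week 2 — holds.
Triage is due by week 5 — holds.
The team can handle at most 1 item per week — violated.
Docs must fall between week 2 and week 5 — violated.
Package is only available from week 2 onward — holds.
Spec is only available from week 5 onward — holds.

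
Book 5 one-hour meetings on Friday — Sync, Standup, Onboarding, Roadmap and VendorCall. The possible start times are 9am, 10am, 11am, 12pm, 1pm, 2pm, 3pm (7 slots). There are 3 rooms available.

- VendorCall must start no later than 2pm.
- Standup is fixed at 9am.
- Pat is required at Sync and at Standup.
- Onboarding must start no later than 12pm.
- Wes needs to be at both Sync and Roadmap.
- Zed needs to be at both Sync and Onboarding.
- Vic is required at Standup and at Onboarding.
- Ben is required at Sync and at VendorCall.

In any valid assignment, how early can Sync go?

Sync at 10am is achievable: Roadmap=9am; Onboarding=11am; VendorCall=9am; Sync=10am; Standup=9am.
Nothing earlier works — the conflict and capacity constraints rule out every slot before 10am.

10am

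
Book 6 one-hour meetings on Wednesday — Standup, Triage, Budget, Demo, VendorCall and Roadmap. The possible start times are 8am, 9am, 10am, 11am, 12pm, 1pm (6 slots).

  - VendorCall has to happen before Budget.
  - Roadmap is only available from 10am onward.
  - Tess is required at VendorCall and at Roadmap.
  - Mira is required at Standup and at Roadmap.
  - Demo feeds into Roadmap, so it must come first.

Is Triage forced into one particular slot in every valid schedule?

Triage can be 8am (e.g. Triage in 8am, Budget in 9am, Roadmap in 10am, Standup in 8am, VendorCall in 8am, Demo in 8am) or 9am (e.g. VendorCall -> 8am; Demo -> 8am; Triage -> 9am; Standup -> 8am; Budget -> 9am; Roadmap -> 10am).

No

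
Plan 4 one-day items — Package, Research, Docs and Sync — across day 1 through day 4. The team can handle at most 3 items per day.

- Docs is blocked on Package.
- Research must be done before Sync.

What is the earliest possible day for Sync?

day 2

Precedence pushes Sync to at least day 2.
Sync at day 2 is achievable: Docs in day 2, Package in day 1, Sync in day 2, Research in day 1.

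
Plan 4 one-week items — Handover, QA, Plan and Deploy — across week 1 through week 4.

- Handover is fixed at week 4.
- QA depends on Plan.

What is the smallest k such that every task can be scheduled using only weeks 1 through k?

4

The precedence chain requires at least 2 distinct weeks.
Handover can't be placed before week 4, so the schedule must run through at least week 4.
4 works (last occupied week: week 4): for example Handover=week 4, Deploy=week 1, Plan=week 1, QA=week 2.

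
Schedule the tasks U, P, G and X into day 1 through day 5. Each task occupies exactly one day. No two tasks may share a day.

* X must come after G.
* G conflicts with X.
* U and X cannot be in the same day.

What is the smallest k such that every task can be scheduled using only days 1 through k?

4 days

The precedence chain requires at least 2 distinct days.
With at most 1 per day and 4 tasks, at least 4 days are needed.
4 works (last occupied day: day 4): for example U in day 3; G in day 1; X in day 2; P in day 4.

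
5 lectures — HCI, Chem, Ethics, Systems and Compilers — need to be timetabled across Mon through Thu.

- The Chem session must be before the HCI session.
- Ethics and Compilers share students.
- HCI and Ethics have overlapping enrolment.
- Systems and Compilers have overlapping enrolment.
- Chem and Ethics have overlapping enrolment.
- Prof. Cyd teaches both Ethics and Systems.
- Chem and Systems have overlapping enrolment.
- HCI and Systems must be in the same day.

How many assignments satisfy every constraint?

24

Splitting on HCI: it can be Tue (4), Wed (8), Thu (12). Listing each branch's schedules as (Chem, Ethics, Systems, Compilers):
HCI=Tue: (Mon,Wed,Tue,Mon) (Mon,Wed,Tue,Thu) (Mon,Thu,Tue,Mon) (Mon,Thu,Tue,Wed) — 4.
HCI=Wed: (Mon,Tue,Wed,Mon) (Mon,Tue,Wed,Thu) (Mon,Thu,Wed,Mon) (Mon,Thu,Wed,Tue) (Tue,Mon,Wed,Tue) (Tue,Mon,Wed,Thu) (Tue,Thu,Wed,Mon) (Tue,Thu,Wed,Tue) — 8.
HCI=Thu: (Mon,Tue,Thu,Mon) (Mon,Tue,Thu,Wed) (Mon,Wed,Thu,Mon) (Mon,Wed,Thu,Tue) (Tue,Mon,Thu,Tue) (Tue,Mon,Thu,Wed) (Tue,Wed,Thu,Mon) (Tue,Wed,Thu,Tue) (Wed,Mon,Thu,Tue) (Wed,Mon,Thu,Wed) (Wed,Tue,Thu,Mon) (Wed,Tue,Thu,Wed) — 12.
Summing: 4 + 8 + 12 = 24.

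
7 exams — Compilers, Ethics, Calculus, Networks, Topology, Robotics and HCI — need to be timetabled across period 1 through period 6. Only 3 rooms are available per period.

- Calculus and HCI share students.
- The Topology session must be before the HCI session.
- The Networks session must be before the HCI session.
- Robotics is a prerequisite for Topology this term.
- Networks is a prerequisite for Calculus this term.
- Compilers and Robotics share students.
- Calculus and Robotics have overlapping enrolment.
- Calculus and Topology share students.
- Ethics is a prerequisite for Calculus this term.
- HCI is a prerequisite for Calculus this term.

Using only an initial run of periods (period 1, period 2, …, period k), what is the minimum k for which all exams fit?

The precedence chain requires at least 4 distinct periods.
With at most 3 per period and 7 exams, at least 3 periods are needed.
4 works (last occupied period: period 4): for example Ethics in period 1; Networks in period 1; Topology in period 2; Compilers in period 2; Robotics in period 1; Calculus in period 4; HCI in period 3.

4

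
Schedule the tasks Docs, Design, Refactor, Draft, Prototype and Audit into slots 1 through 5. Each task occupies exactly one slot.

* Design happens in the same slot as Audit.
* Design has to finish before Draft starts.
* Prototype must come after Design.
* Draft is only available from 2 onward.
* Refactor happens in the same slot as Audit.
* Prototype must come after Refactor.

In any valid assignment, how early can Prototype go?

Precedence pushes Prototype to at least 2.
Prototype at 2 is achievable: Audit in 1, Refactor in 1, Docs in 1, Design in 1, Prototype in 2, Draft in 2.

2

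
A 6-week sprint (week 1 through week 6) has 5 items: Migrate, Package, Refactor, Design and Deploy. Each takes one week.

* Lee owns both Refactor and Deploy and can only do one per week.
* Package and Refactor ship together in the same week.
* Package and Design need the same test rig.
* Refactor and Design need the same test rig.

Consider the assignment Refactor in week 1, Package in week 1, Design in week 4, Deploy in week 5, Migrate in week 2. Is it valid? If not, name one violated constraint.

Package and Refactor ship together in the same week — holds.
Package and Design need the same test rig — holds.
Refactor and Design need the same test rig — holds.
Lee owns both Refactor and Deploy and can only do one per week — holds.

Yes, all constraints hold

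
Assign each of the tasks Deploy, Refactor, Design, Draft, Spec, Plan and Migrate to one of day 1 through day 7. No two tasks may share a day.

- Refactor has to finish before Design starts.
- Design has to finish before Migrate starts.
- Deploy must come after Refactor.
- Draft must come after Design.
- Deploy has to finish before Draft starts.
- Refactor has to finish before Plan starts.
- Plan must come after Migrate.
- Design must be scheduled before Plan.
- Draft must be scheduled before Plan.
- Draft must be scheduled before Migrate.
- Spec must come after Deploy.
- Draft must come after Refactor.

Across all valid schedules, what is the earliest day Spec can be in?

Precedence pushes Spec to at least day 3.
Spec at day 3 is achievable: Refactor=day 1, Spec=day 3, Plan=day 7, Design=day 4, Draft=day 5, Migrate=day 6, Deploy=day 2.

day 3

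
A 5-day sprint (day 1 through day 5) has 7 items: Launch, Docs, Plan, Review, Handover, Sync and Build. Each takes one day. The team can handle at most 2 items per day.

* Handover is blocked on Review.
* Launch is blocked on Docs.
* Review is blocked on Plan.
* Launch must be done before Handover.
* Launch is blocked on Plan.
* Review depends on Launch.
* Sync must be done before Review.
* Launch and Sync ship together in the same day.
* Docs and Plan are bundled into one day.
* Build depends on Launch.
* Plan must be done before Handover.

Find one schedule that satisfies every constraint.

Handover in day 4; Launch in day 2; Plan in day 1; Sync in day 2; Build in day 3; Review in day 3; Docs in day 1

Checking: Docs(day 1) before Launch(day 2); Plan(day 1) before Handover(day 4); Launch(day 2) before Handover(day 4); Sync(day 2) before Review(day 3); Launch(day 2) before Build(day 3); Launch(day 2) before Review(day 3); Plan(day 1) before Review(day 3); Plan(day 1) before Launch(day 2); Review(day 3) before Handover(day 4); Launch = Sync = day 2; Docs = Plan = day 1; max 2 per day (cap 2).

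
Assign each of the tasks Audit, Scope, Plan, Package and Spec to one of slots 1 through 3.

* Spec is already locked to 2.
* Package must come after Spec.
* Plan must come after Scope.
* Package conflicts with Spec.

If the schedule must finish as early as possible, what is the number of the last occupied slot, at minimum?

slot 3

The precedence chain requires at least 2 distinct slots.
Propagating the time windows through the other constraints, Package can't land before 3, so the schedule must run through at least slot 3.
3 works (last occupied slot: 3): for example Scope in 1; Audit in 1; Plan in 2; Package in 3; Spec in 2.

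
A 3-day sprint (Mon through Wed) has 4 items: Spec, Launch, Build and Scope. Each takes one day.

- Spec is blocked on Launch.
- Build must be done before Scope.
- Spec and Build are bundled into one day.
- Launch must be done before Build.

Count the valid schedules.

Enumerating: Scope=Wed, Build=Tue, Launch=Mon, Spec=Tue.

1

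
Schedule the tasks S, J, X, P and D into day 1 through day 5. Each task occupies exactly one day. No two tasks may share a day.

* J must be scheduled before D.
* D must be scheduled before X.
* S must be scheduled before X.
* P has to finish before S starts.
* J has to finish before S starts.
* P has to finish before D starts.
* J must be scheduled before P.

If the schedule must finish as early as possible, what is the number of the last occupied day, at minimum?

5

The precedence chain requires at least 4 distinct days.
With at most 1 per day and 5 tasks, at least 5 days are needed.
5 works (last occupied day: day 5): for example J in day 1, P in day 2, D in day 4, S in day 3, X in day 5.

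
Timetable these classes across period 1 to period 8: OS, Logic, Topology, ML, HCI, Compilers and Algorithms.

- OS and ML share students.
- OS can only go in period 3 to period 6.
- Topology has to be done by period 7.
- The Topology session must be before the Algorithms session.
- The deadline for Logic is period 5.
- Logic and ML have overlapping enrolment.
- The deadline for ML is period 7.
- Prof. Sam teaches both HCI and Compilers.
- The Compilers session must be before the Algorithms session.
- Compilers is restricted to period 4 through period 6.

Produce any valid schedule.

Algorithms in period 5, Compilers in period 4, OS in period 3, Logic in period 1, ML in period 2, Topology in period 1, HCI in period 1

Checking: Compilers(period 4) before Algorithms(period 5); Topology(period 1) before Algorithms(period 5); HCI(period 1) != Compilers(period 4); OS(period 3) != ML(period 2); Logic(period 1) != ML(period 2); ML=period 2 in [period 1,period 7]; Logic=period 1 in [period 1,period 5]; Topology=period 1 in [period 1,period 7]; OS=period 3 in [period 3,period 6]; Compilers=period 4 in [period 4,period 6].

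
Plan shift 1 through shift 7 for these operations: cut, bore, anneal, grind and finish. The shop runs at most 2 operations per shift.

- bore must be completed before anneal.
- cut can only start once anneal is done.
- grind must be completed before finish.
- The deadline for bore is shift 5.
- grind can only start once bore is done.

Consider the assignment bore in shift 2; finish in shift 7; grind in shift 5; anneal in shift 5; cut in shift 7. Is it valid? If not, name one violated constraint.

bore must be completed before anneal — holds.
The deadline for bore is shift 5 — holds.
grind must be completed before finish — holds.
grind can only start once bore is done — holds.
The shop runs at most 2 operations per shift — holds.
cut can only start once anneal is done — holds.

Yes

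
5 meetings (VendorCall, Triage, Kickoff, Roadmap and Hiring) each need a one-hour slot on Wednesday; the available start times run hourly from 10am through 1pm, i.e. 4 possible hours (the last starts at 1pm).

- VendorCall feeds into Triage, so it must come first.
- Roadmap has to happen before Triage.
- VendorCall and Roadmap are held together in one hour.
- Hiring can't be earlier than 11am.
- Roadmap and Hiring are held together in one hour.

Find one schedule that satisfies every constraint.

Triage=12pm, Hiring=11am, Kickoff=10am, VendorCall=11am, Roadmap=11am

Checking: Roadmap(11am) before Triage(12pm); VendorCall(11am) before Triage(12pm); VendorCall = Roadmap = 11am; Roadmap = Hiring = 11am; Hiring=11am in [11am,1pm].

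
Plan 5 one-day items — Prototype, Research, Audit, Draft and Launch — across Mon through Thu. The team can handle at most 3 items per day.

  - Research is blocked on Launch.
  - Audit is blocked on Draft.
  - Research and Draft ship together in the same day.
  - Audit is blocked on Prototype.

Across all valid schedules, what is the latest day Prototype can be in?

Wed

Downstream work caps Prototype at Wed.
Prototype at Wed is achievable: Launch in Mon, Audit in Thu, Draft in Tue, Prototype in Wed, Research in Tue.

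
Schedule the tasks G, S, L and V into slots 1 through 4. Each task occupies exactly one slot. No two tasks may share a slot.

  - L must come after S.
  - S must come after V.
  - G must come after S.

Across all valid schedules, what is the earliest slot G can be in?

Precedence pushes G to at least 3.
G at 3 is achievable: V=1; L=4; G=3; S=2.

3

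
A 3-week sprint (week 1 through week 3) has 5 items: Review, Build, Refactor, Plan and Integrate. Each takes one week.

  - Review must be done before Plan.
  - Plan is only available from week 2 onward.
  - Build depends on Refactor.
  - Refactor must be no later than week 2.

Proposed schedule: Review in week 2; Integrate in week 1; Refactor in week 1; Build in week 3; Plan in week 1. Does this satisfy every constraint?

Refactor must be no later than week 2 — holds.
Review must be done before Plan — violated.
Plan is only available from week 2 onward — violated.
Build depends on Refactor — holds.

No — it violates: Plan is only available from week 2 onward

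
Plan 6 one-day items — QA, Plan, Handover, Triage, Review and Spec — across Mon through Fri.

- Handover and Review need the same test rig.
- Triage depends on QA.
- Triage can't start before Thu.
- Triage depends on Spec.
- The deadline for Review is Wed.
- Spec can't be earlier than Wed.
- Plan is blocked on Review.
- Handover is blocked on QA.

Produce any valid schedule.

QA in Mon; Review in Mon; Triage in Thu; Spec in Wed; Plan in Tue; Handover in Tue

Checking: Review(Mon) before Plan(Tue); QA(Mon) before Handover(Tue); Spec(Wed) before Triage(Thu); QA(Mon) before Triage(Thu); Handover(Tue) != Review(Mon); Review=Mon in [Mon,Wed]; Triage=Thu in [Thu,Fri]; Spec=Wed in [Wed,Fri].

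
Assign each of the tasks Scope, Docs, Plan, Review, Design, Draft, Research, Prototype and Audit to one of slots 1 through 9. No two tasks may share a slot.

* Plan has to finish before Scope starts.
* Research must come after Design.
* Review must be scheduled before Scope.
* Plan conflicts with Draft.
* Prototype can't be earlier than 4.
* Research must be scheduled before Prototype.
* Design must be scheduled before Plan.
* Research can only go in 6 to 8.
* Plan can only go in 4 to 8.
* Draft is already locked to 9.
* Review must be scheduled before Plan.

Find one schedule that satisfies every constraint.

Audit=8; Design=2; Research=6; Review=1; Draft=9; Docs=3; Scope=5; Plan=4; Prototype=7

Checking: Plan(4) before Scope(5); Design(2) before Plan(4); Review(1) before Scope(5); Review(1) before Plan(4); Research(6) before Prototype(7); Design(2) before Research(6); Plan(4) != Draft(9); Prototype=7 in [4,9]; Plan=4 in [4,8]; Draft=9 in [9,9]; Research=6 in [6,8]; max 1 per slot (cap 1).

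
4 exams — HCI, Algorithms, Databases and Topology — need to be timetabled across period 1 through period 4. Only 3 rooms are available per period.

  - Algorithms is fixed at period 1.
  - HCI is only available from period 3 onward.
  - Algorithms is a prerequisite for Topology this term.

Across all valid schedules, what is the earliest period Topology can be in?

Precedence pushes Topology to at least period 2.
Topology at period 2 is achievable: HCI -> period 3, Algorithms -> period 1, Topology -> period 2, Databases -> period 1.

period 2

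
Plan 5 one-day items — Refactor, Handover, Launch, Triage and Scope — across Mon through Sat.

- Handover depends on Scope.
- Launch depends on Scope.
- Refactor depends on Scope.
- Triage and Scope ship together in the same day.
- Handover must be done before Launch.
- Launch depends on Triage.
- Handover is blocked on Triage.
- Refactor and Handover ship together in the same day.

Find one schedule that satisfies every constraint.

Handover -> Tue, Refactor -> Tue, Launch -> Wed, Triage -> Mon, Scope -> Mon

Checking: Scope(Mon) before Handover(Tue); Triage(Mon) before Launch(Wed); Handover(Tue) before Launch(Wed); Scope(Mon) before Refactor(Tue); Scope(Mon) before Launch(Wed); Triage(Mon) before Handover(Tue); Refactor = Handover = Tue; Triage = Scope = Mon.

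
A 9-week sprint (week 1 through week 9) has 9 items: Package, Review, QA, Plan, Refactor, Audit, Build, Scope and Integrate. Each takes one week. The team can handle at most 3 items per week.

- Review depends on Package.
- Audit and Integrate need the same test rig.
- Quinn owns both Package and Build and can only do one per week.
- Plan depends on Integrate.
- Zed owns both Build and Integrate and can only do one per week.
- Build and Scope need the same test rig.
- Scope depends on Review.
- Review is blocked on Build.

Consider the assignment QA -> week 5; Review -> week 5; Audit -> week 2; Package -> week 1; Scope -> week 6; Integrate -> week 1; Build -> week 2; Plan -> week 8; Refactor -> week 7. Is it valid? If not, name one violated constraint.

Quinn owns both Package and Build and can only do one per week — holds.
Zed owns both Build and Integrate and can only do one per week — holds.
Review depends on Package — holds.
Review is blocked on Build — holds.
Audit and Integrate need the same test rig — holds.
Build and Scope need the same test rig — holds.
Plan depends on Integrate — holds.
The team can handle at most 3 items per week — holds.
Scope depends on Review — holds.

Yes, all constraints hold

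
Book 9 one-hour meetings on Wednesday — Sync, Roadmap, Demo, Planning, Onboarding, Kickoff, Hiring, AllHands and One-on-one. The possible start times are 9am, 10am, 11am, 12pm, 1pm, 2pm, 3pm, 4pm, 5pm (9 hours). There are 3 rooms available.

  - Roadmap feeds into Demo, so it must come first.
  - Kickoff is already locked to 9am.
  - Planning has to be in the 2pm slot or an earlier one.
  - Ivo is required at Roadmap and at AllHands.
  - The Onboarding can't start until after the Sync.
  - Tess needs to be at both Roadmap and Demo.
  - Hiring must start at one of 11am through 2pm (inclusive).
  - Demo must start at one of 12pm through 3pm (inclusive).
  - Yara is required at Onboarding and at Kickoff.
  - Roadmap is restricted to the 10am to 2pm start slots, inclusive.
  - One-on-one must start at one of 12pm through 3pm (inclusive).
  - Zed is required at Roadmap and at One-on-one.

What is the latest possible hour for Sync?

Downstream work caps Sync at 4pm.
Sync at 4pm is achievable: Hiring in 11am, Kickoff in 9am, Onboarding in 5pm, Planning in 9am, Roadmap in 10am, One-on-one in 12pm, Sync in 4pm, AllHands in 9am, Demo in 12pm.

4pm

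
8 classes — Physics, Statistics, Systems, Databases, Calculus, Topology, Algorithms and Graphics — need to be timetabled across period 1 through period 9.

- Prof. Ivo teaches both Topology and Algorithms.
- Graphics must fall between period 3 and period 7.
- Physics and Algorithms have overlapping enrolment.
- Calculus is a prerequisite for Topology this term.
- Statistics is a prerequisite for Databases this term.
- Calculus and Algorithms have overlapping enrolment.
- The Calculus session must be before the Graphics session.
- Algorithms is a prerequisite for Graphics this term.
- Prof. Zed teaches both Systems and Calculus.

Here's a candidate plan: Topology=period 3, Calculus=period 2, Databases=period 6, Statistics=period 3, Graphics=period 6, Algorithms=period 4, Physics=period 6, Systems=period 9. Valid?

Yes

Statistics is a prerequisite for Databases this term — holds.
Calculus and Algorithms have overlapping enrolment — holds.
The Calculus session must be before the Graphics session — holds.
Physics and Algorithms have overlapping enrolment — holds.
Prof. Zed teaches both Systems and Calculus — holds.
Algorithms is a prerequisite for Graphics this term — holds.
Graphics must fall between period 3 and period 7 — holds.
Calculus is a prerequisite for Topology this term — holds.
Prof. Ivo teaches both Topology and Algorithms — holds.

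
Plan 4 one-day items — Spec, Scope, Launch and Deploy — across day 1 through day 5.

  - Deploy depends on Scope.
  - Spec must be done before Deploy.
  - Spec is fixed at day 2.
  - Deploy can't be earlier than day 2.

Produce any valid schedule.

Launch in day 1; Deploy in day 3; Spec in day 2; Scope in day 1

Checking: Spec(day 2) before Deploy(day 3); Scope(day 1) before Deploy(day 3); Deploy=day 3 in [day 2,day 5]; Spec=day 2 in [day 2,day 2].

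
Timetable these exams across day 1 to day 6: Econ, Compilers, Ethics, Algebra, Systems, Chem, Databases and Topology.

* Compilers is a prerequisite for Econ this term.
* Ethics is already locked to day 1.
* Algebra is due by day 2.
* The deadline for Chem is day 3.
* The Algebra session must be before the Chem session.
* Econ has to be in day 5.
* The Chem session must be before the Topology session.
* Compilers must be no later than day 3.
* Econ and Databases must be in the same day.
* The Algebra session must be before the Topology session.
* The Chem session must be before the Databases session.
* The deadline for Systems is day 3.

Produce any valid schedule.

Algebra=day 1; Topology=day 3; Econ=day 5; Systems=day 1; Compilers=day 1; Ethics=day 1; Databases=day 5; Chem=day 2

Checking: Algebra(day 1) before Chem(day 2); Chem(day 2) before Databases(day 5); Chem(day 2) before Topology(day 3); Compilers(day 1) before Econ(day 5); Algebra(day 1) before Topology(day 3); Econ = Databases = day 5; Ethics=day 1 in [day 1,day 1]; Chem=day 2 in [day 1,day 3]; Econ=day 5 in [day 5,day 5]; Systems=day 1 in [day 1,day 3]; Algebra=day 1 in [day 1,day 2]; Compilers=day 1 in [day 1,day 3].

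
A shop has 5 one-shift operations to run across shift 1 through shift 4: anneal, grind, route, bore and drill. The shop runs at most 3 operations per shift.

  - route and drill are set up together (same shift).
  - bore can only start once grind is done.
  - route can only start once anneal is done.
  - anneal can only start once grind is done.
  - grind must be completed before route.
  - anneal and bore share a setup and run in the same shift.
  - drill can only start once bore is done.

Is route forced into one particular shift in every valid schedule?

route can be shift 3 (e.g. anneal in shift 2; grind in shift 1; drill in shift 3; route in shift 3; bore in shift 2) or shift 4 (e.g. bore in shift 2; anneal in shift 2; route in shift 4; drill in shift 4; grind in shift 1).

No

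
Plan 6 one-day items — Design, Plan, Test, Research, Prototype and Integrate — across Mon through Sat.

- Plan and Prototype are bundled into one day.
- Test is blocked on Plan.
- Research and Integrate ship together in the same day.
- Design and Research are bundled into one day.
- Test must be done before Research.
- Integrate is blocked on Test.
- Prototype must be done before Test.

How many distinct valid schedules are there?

Splitting on Design: it can be Wed (1), Thu (3), Fri (6), Sat (10). Listing each branch's schedules as (Plan, Test, Research, Prototype, Integrate):
Design=Wed: (Mon,Tue,Wed,Mon,Wed) — 1.
Design=Thu: (Mon,Tue,Thu,Mon,Thu) (Mon,Wed,Thu,Mon,Thu) (Tue,Wed,Thu,Tue,Thu) — 3.
Design=Fri: (Mon,Tue,Fri,Mon,Fri) (Mon,Wed,Fri,Mon,Fri) (Mon,Thu,Fri,Mon,Fri) (Tue,Wed,Fri,Tue,Fri) (Tue,Thu,Fri,Tue,Fri) (Wed,Thu,Fri,Wed,Fri) — 6.
Design=Sat: (Mon,Tue,Sat,Mon,Sat) (Mon,Wed,Sat,Mon,Sat) (Mon,Thu,Sat,Mon,Sat) (Mon,Fri,Sat,Mon,Sat) (Tue,Wed,Sat,Tue,Sat) (Tue,Thu,Sat,Tue,Sat) (Tue,Fri,Sat,Tue,Sat) (Wed,Thu,Sat,Wed,Sat) (Wed,Fri,Sat,Wed,Sat) (Thu,Fri,Sat,Thu,Sat) — 10.
Summing: 1 + 3 + 6 + 10 = 20.

20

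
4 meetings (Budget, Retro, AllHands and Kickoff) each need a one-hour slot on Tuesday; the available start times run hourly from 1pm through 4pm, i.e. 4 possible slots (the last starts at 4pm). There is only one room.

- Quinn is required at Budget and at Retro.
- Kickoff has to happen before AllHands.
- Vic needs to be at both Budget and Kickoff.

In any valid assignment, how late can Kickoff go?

3pm

Downstream work caps Kickoff at 3pm.
Kickoff at 3pm is achievable: AllHands -> 4pm, Retro -> 2pm, Kickoff -> 3pm, Budget -> 1pm.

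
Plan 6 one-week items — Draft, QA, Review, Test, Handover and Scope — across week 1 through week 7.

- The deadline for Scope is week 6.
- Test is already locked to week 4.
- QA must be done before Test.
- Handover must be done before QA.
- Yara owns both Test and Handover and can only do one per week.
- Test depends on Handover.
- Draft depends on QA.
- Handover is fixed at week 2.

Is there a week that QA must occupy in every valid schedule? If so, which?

Handover is fixed at week 2 and must come before QA, so QA is at least week 3.
Test is fixed at week 4 and must come after QA, so QA is at most week 3.
So QA must be week 3.

week 3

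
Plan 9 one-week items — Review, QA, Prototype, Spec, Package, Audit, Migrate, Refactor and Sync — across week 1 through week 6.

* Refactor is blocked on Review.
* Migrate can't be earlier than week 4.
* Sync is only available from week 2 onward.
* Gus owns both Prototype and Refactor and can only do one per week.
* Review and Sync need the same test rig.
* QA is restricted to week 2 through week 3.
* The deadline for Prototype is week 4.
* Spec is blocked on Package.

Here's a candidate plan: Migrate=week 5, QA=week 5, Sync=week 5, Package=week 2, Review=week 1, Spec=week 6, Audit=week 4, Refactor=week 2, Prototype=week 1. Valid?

No — it violates: QA is restricted to week 2 through week 3

Sync is only available from week 2 onward — holds.
Spec is blocked on Package — holds.
Review and Sync need the same test rig — holds.
Gus owns both Prototype and Refactor and can only do one per week — holds.
QA is restricted to week 2 through week 3 — violated.
The deadline for Prototype is week 4 — holds.
Migrate can't be earlier than week 4 — holds.
Refactor is blocked on Review — holds.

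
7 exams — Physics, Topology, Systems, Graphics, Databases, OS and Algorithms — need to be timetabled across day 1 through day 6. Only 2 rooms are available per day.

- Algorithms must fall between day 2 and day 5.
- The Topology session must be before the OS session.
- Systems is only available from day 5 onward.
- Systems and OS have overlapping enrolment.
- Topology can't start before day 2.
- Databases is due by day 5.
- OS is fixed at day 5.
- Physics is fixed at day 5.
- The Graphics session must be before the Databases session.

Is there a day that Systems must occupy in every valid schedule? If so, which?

day 6

Systems's window is day 5–day 6.
OS is fixed at day 5, and Systems can't share a day with OS.
So Systems must be day 6.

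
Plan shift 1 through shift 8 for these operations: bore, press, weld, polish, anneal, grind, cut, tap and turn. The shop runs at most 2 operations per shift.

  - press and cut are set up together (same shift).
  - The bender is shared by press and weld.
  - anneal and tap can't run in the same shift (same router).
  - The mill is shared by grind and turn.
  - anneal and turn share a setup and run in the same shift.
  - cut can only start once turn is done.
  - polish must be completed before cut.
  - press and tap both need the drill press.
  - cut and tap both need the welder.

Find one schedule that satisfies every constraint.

weld -> shift 4; turn -> shift 2; tap -> shift 5; cut -> shift 3; bore -> shift 1; polish -> shift 1; grind -> shift 4; press -> shift 3; anneal -> shift 2

Checking: polish(shift 1) before cut(shift 3); turn(shift 2) before cut(shift 3); press(shift 3) != weld(shift 4); anneal(shift 2) != tap(shift 5); grind(shift 4) != turn(shift 2); cut(shift 3) != tap(shift 5); press(shift 3) != tap(shift 5); press = cut = shift 3; anneal = turn = shift 2; max 2 per shift (cap 2).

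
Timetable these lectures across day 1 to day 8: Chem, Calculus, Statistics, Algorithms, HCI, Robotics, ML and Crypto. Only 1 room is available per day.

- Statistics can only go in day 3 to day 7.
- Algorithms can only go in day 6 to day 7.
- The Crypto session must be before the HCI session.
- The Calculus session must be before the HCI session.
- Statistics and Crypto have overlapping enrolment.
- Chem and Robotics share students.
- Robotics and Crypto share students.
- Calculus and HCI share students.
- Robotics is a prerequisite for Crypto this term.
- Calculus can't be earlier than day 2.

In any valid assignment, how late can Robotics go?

day 5

Downstream work caps Robotics at day 6.
Robotics at day 5 is achievable: Chem=day 1; Crypto=day 7; Robotics=day 5; Statistics=day 3; Calculus=day 2; ML=day 4; Algorithms=day 6; HCI=day 8.
Nothing later works — the conflict and capacity constraints rule out every day after day 5.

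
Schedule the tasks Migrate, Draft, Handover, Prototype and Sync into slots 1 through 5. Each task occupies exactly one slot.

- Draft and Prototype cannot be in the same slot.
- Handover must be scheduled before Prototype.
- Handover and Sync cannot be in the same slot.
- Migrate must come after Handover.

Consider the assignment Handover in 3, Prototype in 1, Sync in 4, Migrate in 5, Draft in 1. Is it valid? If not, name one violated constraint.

Draft and Prototype cannot be in the same slot — violated.
Migrate must come after Handover — holds.
Handover and Sync cannot be in the same slot — holds.
Handover must be scheduled before Prototype — violated.

No — it violates: Draft and Prototype cannot be in the same slot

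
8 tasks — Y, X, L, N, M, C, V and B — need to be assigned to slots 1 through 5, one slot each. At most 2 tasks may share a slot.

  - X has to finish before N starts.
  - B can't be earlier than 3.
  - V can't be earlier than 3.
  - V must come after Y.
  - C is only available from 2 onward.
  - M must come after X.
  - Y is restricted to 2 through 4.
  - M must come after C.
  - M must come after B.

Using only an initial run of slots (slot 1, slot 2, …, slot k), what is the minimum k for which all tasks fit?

4 slots

The precedence chain requires at least 2 distinct slots.
With at most 2 per slot and 8 tasks, at least 4 slots are needed.
Propagating the time windows through the other constraints, M can't land before 4, so the schedule must run through at least slot 4.
4 works (last occupied slot: 4): for example M -> 4, Y -> 2, N -> 4, X -> 1, L -> 1, V -> 3, C -> 2, B -> 3.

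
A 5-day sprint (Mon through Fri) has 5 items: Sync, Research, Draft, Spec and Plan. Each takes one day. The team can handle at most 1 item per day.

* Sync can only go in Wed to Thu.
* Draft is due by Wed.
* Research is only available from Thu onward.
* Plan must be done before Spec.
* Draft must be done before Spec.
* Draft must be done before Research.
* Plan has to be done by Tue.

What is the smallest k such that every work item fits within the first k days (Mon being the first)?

5

The precedence chain requires at least 2 distinct days.
With at most 1 per day and 5 work items, at least 5 days are needed.
Research can't be placed before Thu — that is day 4 counting from Mon — so the schedule must run through at least 4 days.
5 works (last occupied day: Fri): for example Plan in Mon; Draft in Tue; Spec in Fri; Research in Thu; Sync in Wed.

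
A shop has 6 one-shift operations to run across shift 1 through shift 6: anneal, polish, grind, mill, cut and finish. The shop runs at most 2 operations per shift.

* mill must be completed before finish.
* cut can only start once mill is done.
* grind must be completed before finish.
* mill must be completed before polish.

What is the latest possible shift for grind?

shift 5

Downstream work caps grind at shift 5.
grind at shift 5 is achievable: anneal=shift 1; polish=shift 2; grind=shift 5; finish=shift 6; mill=shift 1; cut=shift 2.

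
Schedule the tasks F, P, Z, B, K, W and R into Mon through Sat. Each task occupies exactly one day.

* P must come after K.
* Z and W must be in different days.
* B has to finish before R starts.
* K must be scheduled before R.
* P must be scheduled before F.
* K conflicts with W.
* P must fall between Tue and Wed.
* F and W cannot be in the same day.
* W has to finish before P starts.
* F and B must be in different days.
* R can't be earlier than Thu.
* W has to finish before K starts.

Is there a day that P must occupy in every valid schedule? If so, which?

P is available from Tue; precedence pushes P to at least Wed; P's own window allows nothing later than Wed.
So P is pinned to Wed.

Wed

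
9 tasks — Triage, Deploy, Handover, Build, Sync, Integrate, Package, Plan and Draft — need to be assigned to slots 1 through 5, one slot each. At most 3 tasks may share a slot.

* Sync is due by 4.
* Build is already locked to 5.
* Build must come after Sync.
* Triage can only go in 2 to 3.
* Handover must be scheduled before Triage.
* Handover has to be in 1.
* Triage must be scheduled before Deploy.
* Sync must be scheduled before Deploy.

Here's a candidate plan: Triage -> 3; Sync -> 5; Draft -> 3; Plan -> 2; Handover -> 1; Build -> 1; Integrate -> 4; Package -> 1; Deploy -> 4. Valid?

No. Build must come after Sync is not satisfied.

At most 3 tasks may share a slot — holds.
Triage can only go in 2 to 3 — holds.
Handover has to be in 1 — holds.
Handover must be scheduled before Triage — holds.
Build is already locked to 5 — violated.
Triage must be scheduled before Deploy — holds.
Sync is due by 4 — violated.
Build must come after Sync — violated.
Sync must be scheduled before Deploy — violated.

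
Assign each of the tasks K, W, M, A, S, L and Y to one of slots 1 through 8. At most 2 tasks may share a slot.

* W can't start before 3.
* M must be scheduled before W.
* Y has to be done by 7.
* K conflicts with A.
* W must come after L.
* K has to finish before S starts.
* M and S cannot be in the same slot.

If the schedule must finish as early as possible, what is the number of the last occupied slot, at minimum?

The precedence chain requires at least 2 distinct slots.
With at most 2 per slot and 7 tasks, at least 4 slots are needed.
W can't be placed before 3, so the schedule must run through at least slot 3.
4 works (last occupied slot: 4): for example M=1, W=3, K=1, Y=4, L=2, S=2, A=3.

4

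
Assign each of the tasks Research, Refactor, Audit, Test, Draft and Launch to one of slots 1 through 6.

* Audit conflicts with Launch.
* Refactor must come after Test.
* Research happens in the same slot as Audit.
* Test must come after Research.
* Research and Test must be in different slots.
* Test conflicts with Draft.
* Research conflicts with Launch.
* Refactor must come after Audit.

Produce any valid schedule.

Refactor=3; Research=1; Draft=1; Audit=1; Test=2; Launch=2

Checking: Test(2) before Refactor(3); Audit(1) before Refactor(3); Research(1) before Test(2); Research(1) != Test(2); Test(2) != Draft(1); Research(1) != Launch(2); Audit(1) != Launch(2); Research = Audit = 1.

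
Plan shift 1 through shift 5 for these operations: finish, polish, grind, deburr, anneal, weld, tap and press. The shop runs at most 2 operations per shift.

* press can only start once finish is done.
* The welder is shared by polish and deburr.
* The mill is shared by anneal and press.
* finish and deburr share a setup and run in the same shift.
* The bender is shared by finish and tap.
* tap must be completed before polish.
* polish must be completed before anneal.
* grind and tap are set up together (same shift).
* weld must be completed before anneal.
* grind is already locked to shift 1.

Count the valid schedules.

Splitting on finish: it can be shift 2 (7), shift 3 (4), shift 4 (1). Listing each branch's schedules as (polish, grind, deburr, anneal, weld, tap, press) by shift number:
finish=shift 2: (3,1,2,4,3,1,5) (3,1,2,5,3,1,4) (3,1,2,5,4,1,3) (3,1,2,5,4,1,4) (4,1,2,5,3,1,3) (4,1,2,5,3,1,4) (4,1,2,5,4,1,3) — 7.
finish=shift 3: (2,1,3,4,2,1,5) (2,1,3,5,2,1,4) (2,1,3,5,4,1,4) (4,1,3,5,2,1,4) — 4.
finish=shift 4: (2,1,4,3,2,1,5) — 1.
Summing: 7 + 4 + 1 = 12.

12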